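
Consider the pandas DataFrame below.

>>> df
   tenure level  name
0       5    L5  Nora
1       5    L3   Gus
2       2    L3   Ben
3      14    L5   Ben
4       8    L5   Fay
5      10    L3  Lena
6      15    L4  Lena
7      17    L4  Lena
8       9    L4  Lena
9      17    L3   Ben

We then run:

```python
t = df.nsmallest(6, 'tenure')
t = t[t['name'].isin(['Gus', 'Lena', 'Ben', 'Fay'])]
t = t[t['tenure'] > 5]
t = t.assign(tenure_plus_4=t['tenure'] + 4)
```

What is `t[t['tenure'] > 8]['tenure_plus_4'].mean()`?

take 6 rows with smallest tenure:
   tenure level  name
2       2    L3   Ben
0       5    L5  Nora
1       5    L3   Gus
4       8    L5   Fay
8       9    L4  Lena
5      10    L3  Lena
filter rows where name in ['Gus', 'Lena', 'Ben', 'Fay']:
   tenure level  name
2       2    L3   Ben
1       5    L3   Gus
4       8    L5   Fay
8       9    L4  Lena
5      10    L3  Lena
filter rows where tenure > 5:
   tenure level  name
4       8    L5   Fay
8       9    L4  Lena
5      10    L3  Lena
add column tenure_plus_4 = t['tenure'] + 4:
   tenure level  name  tenure_plus_4
4       8    L5   Fay             12
8       9    L4  Lena             13
5      10    L3  Lena             14
filter rows where tenure > 8:
   tenure level  name  tenure_plus_4
8       9    L4  Lena             13
5      10    L3  Lena             14
mean of column 'tenure_plus_4' → 13.5

13.5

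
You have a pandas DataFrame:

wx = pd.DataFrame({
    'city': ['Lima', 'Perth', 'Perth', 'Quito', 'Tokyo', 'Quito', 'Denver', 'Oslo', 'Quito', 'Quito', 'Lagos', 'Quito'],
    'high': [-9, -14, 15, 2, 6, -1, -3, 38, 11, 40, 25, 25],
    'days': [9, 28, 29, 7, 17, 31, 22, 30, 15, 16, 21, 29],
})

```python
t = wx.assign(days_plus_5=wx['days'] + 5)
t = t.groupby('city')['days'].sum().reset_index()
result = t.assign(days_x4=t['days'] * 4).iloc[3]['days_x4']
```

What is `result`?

add column days_plus_5 = wx['days'] + 5:
      city  high  days  days_plus_5
0     Lima    -9     9           14
1    Perth   -14    28           33
2    Perth    15    29           34
3    Quito     2     7           12
4    Tokyo     6    17           22
5    Quito    -1    31           36
6   Denver    -3    22           27
7     Oslo    38    30           35
8    Quito    11    15           20
9    Quito    40    16           21
10   Lagos    25    21           26
11   Quito    25    29           34
group by city, sum of days:
city
Denver    22
Lagos     21
Lima       9
Oslo      30
Perth     57
Quito     98
Tokyo     17
Name: days, dtype: int64
reset_index():
     city  days
0  Denver    22
1   Lagos    21
2    Lima     9
3    Oslo    30
4   Perth    57
5   Quito    98
6   Tokyo    17
add column days_x4 = t['days'] * 4:
     city  days  days_x4
0  Denver    22       88
1   Lagos    21       84
2    Lima     9       36
3    Oslo    30      120
4   Perth    57      228
5   Quito    98      392
6   Tokyo    17       68
value at position 3, column 'days_x4' → 120

120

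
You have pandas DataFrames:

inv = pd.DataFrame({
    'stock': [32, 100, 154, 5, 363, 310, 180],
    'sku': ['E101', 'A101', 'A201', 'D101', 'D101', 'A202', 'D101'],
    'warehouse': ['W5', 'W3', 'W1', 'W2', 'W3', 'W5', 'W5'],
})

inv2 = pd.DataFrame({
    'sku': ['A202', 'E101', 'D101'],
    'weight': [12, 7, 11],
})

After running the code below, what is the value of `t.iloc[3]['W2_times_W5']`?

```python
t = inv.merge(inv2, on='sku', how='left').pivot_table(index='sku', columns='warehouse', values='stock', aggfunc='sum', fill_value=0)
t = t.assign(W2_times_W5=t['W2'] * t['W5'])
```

merge on 'sku' (how='left') → 7 rows:
   stock   sku warehouse  weight
0     32  E101        W5     7.0
1    100  A101        W3     NaN
2    154  A201        W1     NaN
3      5  D101        W2    11.0
4    363  D101        W3    11.0
5    310  A202        W5    12.0
6    180  D101        W5    11.0
pivot: rows=sku, cols=warehouse, sum(stock):
warehouse   W1  W2   W3   W5
sku                         
A101         0   0  100    0
A201       154   0    0    0
A202         0   0    0  310
D101         0   5  363  180
E101         0   0    0   32
add column W2_times_W5 = t['W2'] * t['W5']:
warehouse   W1  W2   W3   W5  W2_times_W5
sku                                      
A101         0   0  100    0            0
A201       154   0    0    0            0
A202         0   0    0  310            0
D101         0   5  363  180          900
E101         0   0    0   32            0
The value at position 3, column 'W2_times_W5' is 900.

900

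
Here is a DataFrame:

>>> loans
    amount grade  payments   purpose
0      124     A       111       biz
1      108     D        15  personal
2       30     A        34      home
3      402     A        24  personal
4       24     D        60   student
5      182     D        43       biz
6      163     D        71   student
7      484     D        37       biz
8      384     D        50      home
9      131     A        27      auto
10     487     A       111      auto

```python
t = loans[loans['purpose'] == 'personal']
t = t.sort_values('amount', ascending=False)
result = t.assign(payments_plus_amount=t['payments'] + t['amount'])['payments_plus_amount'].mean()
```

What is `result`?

274.5

filter rows where purpose == 'personal':
   amount grade  payments   purpose
1     108     D        15  personal
3     402     A        24  personal
sort by amount descending:
   amount grade  payments   purpose
3     402     A        24  personal
1     108     D        15  personal
add column payments_plus_amount = t['payments'] + t['amount']:
   amount grade  payments   purpose  payments_plus_amount
3     402     A        24  personal                   426
1     108     D        15  personal                   123
So mean() = 274.5.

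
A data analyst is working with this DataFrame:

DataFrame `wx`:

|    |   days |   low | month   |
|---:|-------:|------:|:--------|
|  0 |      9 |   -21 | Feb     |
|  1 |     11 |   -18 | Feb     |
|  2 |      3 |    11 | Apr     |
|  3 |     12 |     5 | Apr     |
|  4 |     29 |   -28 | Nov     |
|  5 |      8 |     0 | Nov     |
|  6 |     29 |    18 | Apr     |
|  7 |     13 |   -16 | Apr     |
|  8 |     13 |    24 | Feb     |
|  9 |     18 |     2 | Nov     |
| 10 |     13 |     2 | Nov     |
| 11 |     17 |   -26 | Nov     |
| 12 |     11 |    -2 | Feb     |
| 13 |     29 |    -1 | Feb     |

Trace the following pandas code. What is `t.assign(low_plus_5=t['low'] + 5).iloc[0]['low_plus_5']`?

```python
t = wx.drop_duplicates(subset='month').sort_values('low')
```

-23

drop duplicate month (keep=first):
   days  low month
0     9  -21   Feb
2     3   11   Apr
4    29  -28   Nov
sort by low:
   days  low month
4    29  -28   Nov
0     9  -21   Feb
2     3   11   Apr
add column low_plus_5 = t['low'] + 5:
   days  low month  low_plus_5
4    29  -28   Nov         -23
0     9  -21   Feb         -16
2     3   11   Apr          16
Then the value at position 0, column 'low_plus_5': -23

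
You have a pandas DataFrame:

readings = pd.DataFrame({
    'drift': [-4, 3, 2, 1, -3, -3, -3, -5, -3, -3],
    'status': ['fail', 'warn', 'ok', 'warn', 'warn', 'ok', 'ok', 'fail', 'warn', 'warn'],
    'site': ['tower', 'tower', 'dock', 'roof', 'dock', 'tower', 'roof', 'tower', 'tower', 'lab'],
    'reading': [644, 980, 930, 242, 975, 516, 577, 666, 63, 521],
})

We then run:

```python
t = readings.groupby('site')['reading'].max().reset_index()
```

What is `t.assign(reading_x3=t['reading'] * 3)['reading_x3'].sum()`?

9159

group by site, max of reading:
site
dock     975
lab      521
roof     577
tower    980
Name: reading, dtype: int64
reset_index():
    site  reading
0   dock      975
1    lab      521
2   roof      577
3  tower      980
add column reading_x3 = t['reading'] * 3:
    site  reading  reading_x3
0   dock      975        2925
1    lab      521        1563
2   roof      577        1731
3  tower      980        2940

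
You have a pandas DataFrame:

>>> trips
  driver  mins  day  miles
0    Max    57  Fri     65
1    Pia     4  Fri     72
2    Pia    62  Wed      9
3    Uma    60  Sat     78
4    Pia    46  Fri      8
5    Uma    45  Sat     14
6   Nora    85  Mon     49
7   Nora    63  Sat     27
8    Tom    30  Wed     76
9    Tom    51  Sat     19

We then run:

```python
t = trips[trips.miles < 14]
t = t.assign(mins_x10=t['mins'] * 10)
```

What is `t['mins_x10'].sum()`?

filter rows where miles < 14:
  driver  mins  day  miles
2    Pia    62  Wed      9
4    Pia    46  Fri      8
add column mins_x10 = t['mins'] * 10:
  driver  mins  day  miles  mins_x10
2    Pia    62  Wed      9       620
4    Pia    46  Fri      8       460
Reading off the sum of column 'mins_x10', we get 1080.

1080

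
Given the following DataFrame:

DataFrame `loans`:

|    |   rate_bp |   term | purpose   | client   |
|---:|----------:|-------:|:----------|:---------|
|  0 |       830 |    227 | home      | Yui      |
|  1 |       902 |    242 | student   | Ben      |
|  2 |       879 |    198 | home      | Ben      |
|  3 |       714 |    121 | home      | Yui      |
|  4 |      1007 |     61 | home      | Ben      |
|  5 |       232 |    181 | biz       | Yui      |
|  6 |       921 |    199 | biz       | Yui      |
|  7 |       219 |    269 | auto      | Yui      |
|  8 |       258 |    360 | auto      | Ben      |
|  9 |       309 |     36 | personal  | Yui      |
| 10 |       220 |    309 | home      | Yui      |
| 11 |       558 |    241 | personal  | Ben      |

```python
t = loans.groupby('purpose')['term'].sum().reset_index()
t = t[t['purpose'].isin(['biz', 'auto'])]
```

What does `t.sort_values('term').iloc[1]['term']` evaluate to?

629

group by purpose, sum of term:
purpose
auto        629
biz         380
home        916
personal    277
student     242
Name: term, dtype: int64
reset_index():
    purpose  term
0      auto   629
1       biz   380
2      home   916
3  personal   277
4   student   242
filter rows where purpose in ['biz', 'auto']:
  purpose  term
0    auto   629
1     biz   380
sort by term:
  purpose  term
1     biz   380
0    auto   629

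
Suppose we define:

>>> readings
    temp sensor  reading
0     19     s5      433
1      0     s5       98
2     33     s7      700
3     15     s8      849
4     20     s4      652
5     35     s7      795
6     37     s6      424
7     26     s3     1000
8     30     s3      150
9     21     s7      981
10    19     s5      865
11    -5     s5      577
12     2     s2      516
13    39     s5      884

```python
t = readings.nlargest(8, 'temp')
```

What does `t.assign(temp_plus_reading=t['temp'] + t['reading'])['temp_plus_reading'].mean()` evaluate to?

728.375

take 8 rows with largest temp:
    temp sensor  reading
13    39     s5      884
6     37     s6      424
5     35     s7      795
2     33     s7      700
8     30     s3      150
7     26     s3     1000
9     21     s7      981
4     20     s4      652
add column temp_plus_reading = t['temp'] + t['reading']:
    temp sensor  reading  temp_plus_reading
13    39     s5      884                923
6     37     s6      424                461
5     35     s7      795                830
2     33     s7      700                733
8     30     s3      150                180
7     26     s3     1000               1026
9     21     s7      981               1002
4     20     s4      652                672
Then the mean of column 'temp_plus_reading': 728.375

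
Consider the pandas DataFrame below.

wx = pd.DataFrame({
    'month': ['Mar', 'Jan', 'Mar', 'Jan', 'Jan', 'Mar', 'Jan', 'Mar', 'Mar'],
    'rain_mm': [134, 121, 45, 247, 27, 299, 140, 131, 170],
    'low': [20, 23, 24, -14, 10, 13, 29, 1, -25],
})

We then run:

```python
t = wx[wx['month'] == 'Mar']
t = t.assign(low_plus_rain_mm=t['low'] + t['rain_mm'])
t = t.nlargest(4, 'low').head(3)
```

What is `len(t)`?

3

filter rows where month == 'Mar':
  month  rain_mm  low
0   Mar      134   20
2   Mar       45   24
5   Mar      299   13
7   Mar      131    1
8   Mar      170  -25
add column low_plus_rain_mm = t['low'] + t['rain_mm']:
  month  rain_mm  low  low_plus_rain_mm
0   Mar      134   20               154
2   Mar       45   24                69
5   Mar      299   13               312
7   Mar      131    1               132
8   Mar      170  -25               145
take 4 rows with largest low:
  month  rain_mm  low  low_plus_rain_mm
2   Mar       45   24                69
0   Mar      134   20               154
5   Mar      299   13               312
7   Mar      131    1               132
take first 3 rows:
  month  rain_mm  low  low_plus_rain_mm
2   Mar       45   24                69
0   Mar      134   20               154
5   Mar      299   13               312
number of rows → 3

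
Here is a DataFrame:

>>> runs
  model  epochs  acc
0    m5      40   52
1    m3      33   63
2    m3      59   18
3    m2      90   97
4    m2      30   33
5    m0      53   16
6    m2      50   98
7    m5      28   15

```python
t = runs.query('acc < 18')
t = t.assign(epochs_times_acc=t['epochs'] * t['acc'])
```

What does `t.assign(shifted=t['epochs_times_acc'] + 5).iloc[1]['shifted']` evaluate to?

425

filter rows where acc < 18:
  model  epochs  acc
5    m0      53   16
7    m5      28   15
add column epochs_times_acc = t['epochs'] * t['acc']:
  model  epochs  acc  epochs_times_acc
5    m0      53   16               848
7    m5      28   15               420
add column shifted = t['epochs_times_acc'] + 5:
  model  epochs  acc  epochs_times_acc  shifted
5    m0      53   16               848      853
7    m5      28   15               420      425
Finally, value at position 1, column 'shifted' = 425.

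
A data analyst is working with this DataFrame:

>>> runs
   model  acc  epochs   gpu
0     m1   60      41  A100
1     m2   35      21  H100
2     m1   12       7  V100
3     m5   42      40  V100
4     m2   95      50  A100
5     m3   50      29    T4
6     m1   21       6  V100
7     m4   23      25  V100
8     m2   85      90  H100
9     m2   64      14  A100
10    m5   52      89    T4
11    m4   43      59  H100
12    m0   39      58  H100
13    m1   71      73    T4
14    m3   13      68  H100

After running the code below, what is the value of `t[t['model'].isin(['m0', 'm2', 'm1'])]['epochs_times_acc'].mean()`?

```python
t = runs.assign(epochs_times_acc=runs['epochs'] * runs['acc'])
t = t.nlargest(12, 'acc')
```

add column epochs_times_acc = runs['epochs'] * runs['acc']:
   model  acc  epochs   gpu  epochs_times_acc
0     m1   60      41  A100              2460
1     m2   35      21  H100               735
2     m1   12       7  V100                84
3     m5   42      40  V100              1680
4     m2   95      50  A100              4750
5     m3   50      29    T4              1450
6     m1   21       6  V100               126
7     m4   23      25  V100               575
8     m2   85      90  H100              7650
9     m2   64      14  A100               896
10    m5   52      89    T4              4628
11    m4   43      59  H100              2537
12    m0   39      58  H100              2262
13    m1   71      73    T4              5183
14    m3   13      68  H100               884
take 12 rows with largest acc:
   model  acc  epochs   gpu  epochs_times_acc
4     m2   95      50  A100              4750
8     m2   85      90  H100              7650
13    m1   71      73    T4              5183
9     m2   64      14  A100               896
0     m1   60      41  A100              2460
10    m5   52      89    T4              4628
5     m3   50      29    T4              1450
11    m4   43      59  H100              2537
3     m5   42      40  V100              1680
12    m0   39      58  H100              2262
1     m2   35      21  H100               735
7     m4   23      25  V100               575
filter rows where model in ['m0', 'm2', 'm1']:
   model  acc  epochs   gpu  epochs_times_acc
4     m2   95      50  A100              4750
8     m2   85      90  H100              7650
13    m1   71      73    T4              5183
9     m2   64      14  A100               896
0     m1   60      41  A100              2460
12    m0   39      58  H100              2262
1     m2   35      21  H100               735

3419.42857143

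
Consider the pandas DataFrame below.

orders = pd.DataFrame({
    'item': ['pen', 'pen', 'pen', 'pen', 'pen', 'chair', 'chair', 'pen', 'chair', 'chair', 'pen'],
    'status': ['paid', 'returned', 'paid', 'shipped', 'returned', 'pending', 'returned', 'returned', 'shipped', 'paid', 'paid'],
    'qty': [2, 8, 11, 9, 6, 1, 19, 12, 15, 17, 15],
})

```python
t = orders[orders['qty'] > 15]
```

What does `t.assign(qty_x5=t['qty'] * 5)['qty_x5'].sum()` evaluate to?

filter rows where qty > 15:
    item    status  qty
6  chair  returned   19
9  chair      paid   17
add column qty_x5 = t['qty'] * 5:
    item    status  qty  qty_x5
6  chair  returned   19      95
9  chair      paid   17      85
Reading off the sum of column 'qty_x5', we get 180.

180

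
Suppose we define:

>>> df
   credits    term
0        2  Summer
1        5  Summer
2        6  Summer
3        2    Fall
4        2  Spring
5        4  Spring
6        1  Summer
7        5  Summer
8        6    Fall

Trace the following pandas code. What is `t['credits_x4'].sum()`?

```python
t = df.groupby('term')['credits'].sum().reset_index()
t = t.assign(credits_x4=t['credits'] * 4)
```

132

group by term, sum of credits:
term
Fall       8
Spring     6
Summer    19
Name: credits, dtype: int64
reset_index():
     term  credits
0    Fall        8
1  Spring        6
2  Summer       19
add column credits_x4 = t['credits'] * 4:
     term  credits  credits_x4
0    Fall        8          32
1  Spring        6          24
2  Summer       19          76
Then the sum of column 'credits_x4': 132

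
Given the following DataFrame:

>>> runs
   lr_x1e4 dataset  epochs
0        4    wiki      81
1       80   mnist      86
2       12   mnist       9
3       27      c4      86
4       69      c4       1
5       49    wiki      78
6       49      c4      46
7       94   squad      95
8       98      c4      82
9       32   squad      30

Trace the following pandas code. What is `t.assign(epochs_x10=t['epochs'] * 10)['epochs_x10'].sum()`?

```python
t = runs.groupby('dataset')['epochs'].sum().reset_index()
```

5940

group by dataset, sum of epochs:
dataset
c4       215
mnist     95
squad    125
wiki     159
Name: epochs, dtype: int64
reset_index():
  dataset  epochs
0      c4     215
1   mnist      95
2   squad     125
3    wiki     159
add column epochs_x10 = t['epochs'] * 10:
  dataset  epochs  epochs_x10
0      c4     215        2150
1   mnist      95         950
2   squad     125        1250
3    wiki     159        1590
Then the sum of column 'epochs_x10': 5940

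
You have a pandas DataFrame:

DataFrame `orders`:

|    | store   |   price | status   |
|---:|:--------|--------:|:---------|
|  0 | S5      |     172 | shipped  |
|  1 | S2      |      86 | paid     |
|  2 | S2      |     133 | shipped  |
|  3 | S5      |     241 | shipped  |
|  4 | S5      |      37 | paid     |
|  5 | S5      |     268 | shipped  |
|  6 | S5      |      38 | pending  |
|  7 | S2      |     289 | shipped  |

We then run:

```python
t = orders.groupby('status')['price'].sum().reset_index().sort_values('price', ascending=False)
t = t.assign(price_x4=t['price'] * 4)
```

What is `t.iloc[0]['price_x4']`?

group by status, sum of price:
status
paid        123
pending      38
shipped    1103
Name: price, dtype: int64
reset_index():
    status  price
0     paid    123
1  pending     38
2  shipped   1103
sort by price descending:
    status  price
2  shipped   1103
0     paid    123
1  pending     38
add column price_x4 = t['price'] * 4:
    status  price  price_x4
2  shipped   1103      4412
0     paid    123       492
1  pending     38       152
Then the value at position 0, column 'price_x4': 4412

4412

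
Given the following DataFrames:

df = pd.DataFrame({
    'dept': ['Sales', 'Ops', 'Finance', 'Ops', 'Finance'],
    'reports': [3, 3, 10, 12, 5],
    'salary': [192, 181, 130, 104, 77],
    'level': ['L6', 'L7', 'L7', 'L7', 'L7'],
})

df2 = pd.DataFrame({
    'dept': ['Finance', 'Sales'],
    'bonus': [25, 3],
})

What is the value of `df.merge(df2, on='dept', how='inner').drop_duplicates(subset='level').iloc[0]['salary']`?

merge on 'dept' (how='inner') → 3 rows:
      dept  reports  salary level  bonus
0    Sales        3     192    L6      3
1  Finance       10     130    L7     25
2  Finance        5      77    L7     25
drop duplicate level (keep=first):
      dept  reports  salary level  bonus
0    Sales        3     192    L6      3
1  Finance       10     130    L7     25
So iloc[0]['salary'] = 192.

192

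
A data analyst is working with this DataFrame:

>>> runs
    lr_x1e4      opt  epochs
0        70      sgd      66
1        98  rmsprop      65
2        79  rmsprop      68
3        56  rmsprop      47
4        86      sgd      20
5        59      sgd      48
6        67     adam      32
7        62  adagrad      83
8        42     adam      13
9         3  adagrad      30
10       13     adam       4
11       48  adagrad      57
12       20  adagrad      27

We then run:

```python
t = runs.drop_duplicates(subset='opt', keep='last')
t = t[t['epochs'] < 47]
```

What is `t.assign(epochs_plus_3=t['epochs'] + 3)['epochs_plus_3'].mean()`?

drop duplicate opt (keep=last):
    lr_x1e4      opt  epochs
3        56  rmsprop      47
5        59      sgd      48
10       13     adam       4
12       20  adagrad      27
filter rows where epochs < 47:
    lr_x1e4      opt  epochs
10       13     adam       4
12       20  adagrad      27
add column epochs_plus_3 = t['epochs'] + 3:
    lr_x1e4      opt  epochs  epochs_plus_3
10       13     adam       4              7
12       20  adagrad      27             30
mean of column 'epochs_plus_3' → 18.5

18.5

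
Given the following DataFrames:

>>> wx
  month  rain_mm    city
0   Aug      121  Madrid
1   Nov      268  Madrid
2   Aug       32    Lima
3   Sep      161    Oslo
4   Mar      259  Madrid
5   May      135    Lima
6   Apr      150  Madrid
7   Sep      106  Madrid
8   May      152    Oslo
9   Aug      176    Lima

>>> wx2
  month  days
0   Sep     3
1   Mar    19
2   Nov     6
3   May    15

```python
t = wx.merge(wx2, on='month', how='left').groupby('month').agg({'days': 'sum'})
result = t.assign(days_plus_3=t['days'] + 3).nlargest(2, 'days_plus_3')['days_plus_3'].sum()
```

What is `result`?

55.0

merge on 'month' (how='left') → 10 rows:
  month  rain_mm    city  days
0   Aug      121  Madrid   NaN
1   Nov      268  Madrid   6.0
2   Aug       32    Lima   NaN
3   Sep      161    Oslo   3.0
4   Mar      259  Madrid  19.0
5   May      135    Lima  15.0
6   Apr      150  Madrid   NaN
7   Sep      106  Madrid   3.0
8   May      152    Oslo  15.0
9   Aug      176    Lima   NaN
group by month, sum of days:
       days
month      
Apr     0.0
Aug     0.0
Mar    19.0
May    30.0
Nov     6.0
Sep     6.0
add column days_plus_3 = t['days'] + 3:
       days  days_plus_3
month                   
Apr     0.0          3.0
Aug     0.0          3.0
Mar    19.0         22.0
May    30.0         33.0
Nov     6.0          9.0
Sep     6.0          9.0
take 2 rows with largest days_plus_3:
       days  days_plus_3
month                   
May    30.0         33.0
Mar    19.0         22.0
Hence 55.0.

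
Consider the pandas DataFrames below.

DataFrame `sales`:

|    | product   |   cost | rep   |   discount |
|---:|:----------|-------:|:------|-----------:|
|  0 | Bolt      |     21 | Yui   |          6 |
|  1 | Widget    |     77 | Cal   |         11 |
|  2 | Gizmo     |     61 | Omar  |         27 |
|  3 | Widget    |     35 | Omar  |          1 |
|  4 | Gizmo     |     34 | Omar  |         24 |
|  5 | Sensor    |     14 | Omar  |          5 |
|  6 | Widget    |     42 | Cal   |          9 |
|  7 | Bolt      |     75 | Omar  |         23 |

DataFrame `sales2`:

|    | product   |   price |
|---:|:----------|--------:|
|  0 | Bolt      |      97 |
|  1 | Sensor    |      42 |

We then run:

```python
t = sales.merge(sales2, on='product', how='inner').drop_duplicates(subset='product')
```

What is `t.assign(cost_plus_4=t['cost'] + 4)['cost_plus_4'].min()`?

merge on 'product' (how='inner') → 3 rows:
  product  cost   rep  discount  price
0    Bolt    21   Yui         6     97
1  Sensor    14  Omar         5     42
2    Bolt    75  Omar        23     97
drop duplicate product (keep=first):
  product  cost   rep  discount  price
0    Bolt    21   Yui         6     97
1  Sensor    14  Omar         5     42
add column cost_plus_4 = t['cost'] + 4:
  product  cost   rep  discount  price  cost_plus_4
0    Bolt    21   Yui         6     97           25
1  Sensor    14  Omar         5     42           18
Then the min of column 'cost_plus_4': 18

18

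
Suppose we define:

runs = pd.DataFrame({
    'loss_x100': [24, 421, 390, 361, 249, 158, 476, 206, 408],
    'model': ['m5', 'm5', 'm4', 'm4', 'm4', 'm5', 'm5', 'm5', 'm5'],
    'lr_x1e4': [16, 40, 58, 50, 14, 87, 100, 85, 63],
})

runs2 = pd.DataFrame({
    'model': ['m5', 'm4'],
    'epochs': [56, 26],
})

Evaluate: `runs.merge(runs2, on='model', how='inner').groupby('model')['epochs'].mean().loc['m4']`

merge on 'model' (how='inner') → 9 rows:
   loss_x100 model  lr_x1e4  epochs
0         24    m5       16      56
1        421    m5       40      56
2        390    m4       58      26
3        361    m4       50      26
4        249    m4       14      26
5        158    m5       87      56
6        476    m5      100      56
7        206    m5       85      56
8        408    m5       63      56
group by model, mean of epochs:
model
m4    26.0
m5    56.0
Name: epochs, dtype: float64
Reading off the value at index 'm4', we get 26.0.

26.0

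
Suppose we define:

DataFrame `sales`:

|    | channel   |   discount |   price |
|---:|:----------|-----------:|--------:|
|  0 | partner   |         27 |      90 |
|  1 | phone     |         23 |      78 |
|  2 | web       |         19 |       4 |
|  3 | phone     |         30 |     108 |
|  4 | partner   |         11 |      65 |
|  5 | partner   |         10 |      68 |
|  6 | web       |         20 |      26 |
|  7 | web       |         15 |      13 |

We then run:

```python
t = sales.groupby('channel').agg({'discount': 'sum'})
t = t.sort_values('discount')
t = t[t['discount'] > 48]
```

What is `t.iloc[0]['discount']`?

53

group by channel, sum of discount:
         discount
channel          
partner        48
phone          53
web            54
sort by discount:
         discount
channel          
partner        48
phone          53
web            54
filter rows where discount > 48:
         discount
channel          
phone          53
web            54
So iloc[0]['discount'] = 53.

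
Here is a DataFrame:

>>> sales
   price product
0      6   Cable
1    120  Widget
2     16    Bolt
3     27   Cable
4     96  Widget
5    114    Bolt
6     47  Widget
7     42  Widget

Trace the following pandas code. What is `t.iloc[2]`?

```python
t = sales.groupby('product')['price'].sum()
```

group by product, sum of price:
product
Bolt      130
Cable      33
Widget    305
Name: price, dtype: int64
value at position 2 → 305

305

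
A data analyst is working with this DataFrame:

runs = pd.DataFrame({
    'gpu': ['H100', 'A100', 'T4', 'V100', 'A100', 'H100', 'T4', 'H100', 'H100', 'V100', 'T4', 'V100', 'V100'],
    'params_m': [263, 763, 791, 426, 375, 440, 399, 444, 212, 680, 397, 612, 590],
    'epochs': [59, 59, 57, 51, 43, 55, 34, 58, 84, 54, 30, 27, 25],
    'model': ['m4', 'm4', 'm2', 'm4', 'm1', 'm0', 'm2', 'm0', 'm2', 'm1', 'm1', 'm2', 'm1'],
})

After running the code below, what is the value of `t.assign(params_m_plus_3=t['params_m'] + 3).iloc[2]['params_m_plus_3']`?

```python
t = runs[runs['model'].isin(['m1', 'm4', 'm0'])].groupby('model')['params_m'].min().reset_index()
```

filter rows where model in ['m1', 'm4', 'm0']:
     gpu  params_m  epochs model
0   H100       263      59    m4
1   A100       763      59    m4
3   V100       426      51    m4
4   A100       375      43    m1
5   H100       440      55    m0
7   H100       444      58    m0
9   V100       680      54    m1
10    T4       397      30    m1
12  V100       590      25    m1
group by model, min of params_m:
model
m0    440
m1    375
m4    263
Name: params_m, dtype: int64
reset_index():
  model  params_m
0    m0       440
1    m1       375
2    m4       263
add column params_m_plus_3 = t['params_m'] + 3:
  model  params_m  params_m_plus_3
0    m0       440              443
1    m1       375              378
2    m4       263              266
value at position 2, column 'params_m_plus_3' → 266

266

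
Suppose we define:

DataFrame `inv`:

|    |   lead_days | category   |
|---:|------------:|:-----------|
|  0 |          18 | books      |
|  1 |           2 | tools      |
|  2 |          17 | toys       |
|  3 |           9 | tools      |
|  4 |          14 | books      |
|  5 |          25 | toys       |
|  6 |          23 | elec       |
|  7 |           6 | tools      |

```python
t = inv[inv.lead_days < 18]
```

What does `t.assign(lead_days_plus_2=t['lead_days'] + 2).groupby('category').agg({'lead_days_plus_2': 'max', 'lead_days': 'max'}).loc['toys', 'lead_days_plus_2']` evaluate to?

19

filter rows where lead_days < 18:
   lead_days category
1          2    tools
2         17     toys
3          9    tools
4         14    books
7          6    tools
add column lead_days_plus_2 = t['lead_days'] + 2:
   lead_days category  lead_days_plus_2
1          2    tools                 4
2         17     toys                19
3          9    tools                11
4         14    books                16
7          6    tools                 8
group by category: max(lead_days_plus_2), max(lead_days):
          lead_days_plus_2  lead_days
category                             
books                   16         14
tools                   11          9
toys                    19         17
Hence 19.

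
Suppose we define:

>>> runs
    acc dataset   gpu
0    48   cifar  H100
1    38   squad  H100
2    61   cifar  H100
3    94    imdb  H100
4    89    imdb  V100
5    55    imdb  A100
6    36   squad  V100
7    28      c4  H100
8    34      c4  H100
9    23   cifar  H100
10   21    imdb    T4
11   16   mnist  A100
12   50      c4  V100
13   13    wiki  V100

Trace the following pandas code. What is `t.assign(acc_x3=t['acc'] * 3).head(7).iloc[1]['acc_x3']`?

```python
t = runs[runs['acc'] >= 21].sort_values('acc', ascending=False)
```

filter rows where acc >= 21:
    acc dataset   gpu
0    48   cifar  H100
1    38   squad  H100
2    61   cifar  H100
3    94    imdb  H100
4    89    imdb  V100
5    55    imdb  A100
6    36   squad  V100
7    28      c4  H100
8    34      c4  H100
9    23   cifar  H100
10   21    imdb    T4
12   50      c4  V100
sort by acc descending:
    acc dataset   gpu
3    94    imdb  H100
4    89    imdb  V100
2    61   cifar  H100
5    55    imdb  A100
12   50      c4  V100
0    48   cifar  H100
1    38   squad  H100
6    36   squad  V100
8    34      c4  H100
7    28      c4  H100
9    23   cifar  H100
10   21    imdb    T4
add column acc_x3 = t['acc'] * 3:
    acc dataset   gpu  acc_x3
3    94    imdb  H100     282
4    89    imdb  V100     267
2    61   cifar  H100     183
5    55    imdb  A100     165
12   50      c4  V100     150
0    48   cifar  H100     144
1    38   squad  H100     114
6    36   squad  V100     108
8    34      c4  H100     102
7    28      c4  H100      84
9    23   cifar  H100      69
10   21    imdb    T4      63
take first 7 rows:
    acc dataset   gpu  acc_x3
3    94    imdb  H100     282
4    89    imdb  V100     267
2    61   cifar  H100     183
5    55    imdb  A100     165
12   50      c4  V100     150
0    48   cifar  H100     144
1    38   squad  H100     114
value at position 1, column 'acc_x3' → 267

267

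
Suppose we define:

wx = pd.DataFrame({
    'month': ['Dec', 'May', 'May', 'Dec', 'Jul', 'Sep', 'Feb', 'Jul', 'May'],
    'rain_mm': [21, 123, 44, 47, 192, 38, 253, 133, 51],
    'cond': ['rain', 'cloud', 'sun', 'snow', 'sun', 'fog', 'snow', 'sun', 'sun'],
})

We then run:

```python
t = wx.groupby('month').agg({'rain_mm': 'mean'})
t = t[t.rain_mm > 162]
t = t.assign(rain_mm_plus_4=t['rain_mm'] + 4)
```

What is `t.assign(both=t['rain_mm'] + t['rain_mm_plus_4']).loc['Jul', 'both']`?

group by month, mean of rain_mm:
          rain_mm
month            
Dec     34.000000
Feb    253.000000
Jul    162.500000
May     72.666667
Sep     38.000000
filter rows where rain_mm > 162:
       rain_mm
month         
Feb      253.0
Jul      162.5
add column rain_mm_plus_4 = t['rain_mm'] + 4:
       rain_mm  rain_mm_plus_4
month                         
Feb      253.0           257.0
Jul      162.5           166.5
add column both = t['rain_mm'] + t['rain_mm_plus_4']:
       rain_mm  rain_mm_plus_4   both
month                                
Feb      253.0           257.0  510.0
Jul      162.5           166.5  329.0
So loc['Jul', 'both'] = 329.0.

329.0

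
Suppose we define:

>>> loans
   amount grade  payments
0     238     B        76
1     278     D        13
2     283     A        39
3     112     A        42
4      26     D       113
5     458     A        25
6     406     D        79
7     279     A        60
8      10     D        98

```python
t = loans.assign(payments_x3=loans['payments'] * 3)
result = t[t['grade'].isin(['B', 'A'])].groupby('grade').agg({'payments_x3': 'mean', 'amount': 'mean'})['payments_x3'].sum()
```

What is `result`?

352.5

add column payments_x3 = loans['payments'] * 3:
   amount grade  payments  payments_x3
0     238     B        76          228
1     278     D        13           39
2     283     A        39          117
3     112     A        42          126
4      26     D       113          339
5     458     A        25           75
6     406     D        79          237
7     279     A        60          180
8      10     D        98          294
filter rows where grade in ['B', 'A']:
   amount grade  payments  payments_x3
0     238     B        76          228
2     283     A        39          117
3     112     A        42          126
5     458     A        25           75
7     279     A        60          180
group by grade: mean(payments_x3), mean(amount):
       payments_x3  amount
grade                     
A            124.5   283.0
B            228.0   238.0
The sum of column 'payments_x3' is 352.5.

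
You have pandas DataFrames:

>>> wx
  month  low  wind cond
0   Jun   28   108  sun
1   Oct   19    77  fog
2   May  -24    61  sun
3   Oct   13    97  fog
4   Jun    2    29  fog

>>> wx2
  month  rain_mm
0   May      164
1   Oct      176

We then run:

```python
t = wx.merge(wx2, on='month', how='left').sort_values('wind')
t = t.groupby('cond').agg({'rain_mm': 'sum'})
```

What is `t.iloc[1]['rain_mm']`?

merge on 'month' (how='left') → 5 rows:
  month  low  wind cond  rain_mm
0   Jun   28   108  sun      NaN
1   Oct   19    77  fog    176.0
2   May  -24    61  sun    164.0
3   Oct   13    97  fog    176.0
4   Jun    2    29  fog      NaN
sort by wind:
  month  low  wind cond  rain_mm
4   Jun    2    29  fog      NaN
2   May  -24    61  sun    164.0
1   Oct   19    77  fog    176.0
3   Oct   13    97  fog    176.0
0   Jun   28   108  sun      NaN
group by cond, sum of rain_mm:
      rain_mm
cond         
fog     352.0
sun     164.0

164.0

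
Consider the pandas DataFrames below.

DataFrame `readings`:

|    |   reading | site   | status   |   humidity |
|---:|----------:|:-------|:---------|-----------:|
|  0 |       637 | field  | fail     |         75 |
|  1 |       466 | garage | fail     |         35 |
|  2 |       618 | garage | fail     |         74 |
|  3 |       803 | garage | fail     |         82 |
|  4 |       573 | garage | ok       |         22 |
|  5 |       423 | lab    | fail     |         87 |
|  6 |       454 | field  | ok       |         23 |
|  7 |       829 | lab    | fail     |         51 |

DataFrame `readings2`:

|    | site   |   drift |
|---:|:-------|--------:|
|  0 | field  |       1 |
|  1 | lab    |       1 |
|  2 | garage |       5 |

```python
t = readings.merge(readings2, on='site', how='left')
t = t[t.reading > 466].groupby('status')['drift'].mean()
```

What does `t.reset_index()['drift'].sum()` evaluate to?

8.0

merge on 'site' (how='left') → 8 rows:
   reading    site status  humidity  drift
0      637   field   fail        75      1
1      466  garage   fail        35      5
2      618  garage   fail        74      5
3      803  garage   fail        82      5
4      573  garage     ok        22      5
5      423     lab   fail        87      1
6      454   field     ok        23      1
7      829     lab   fail        51      1
filter rows where reading > 466:
   reading    site status  humidity  drift
0      637   field   fail        75      1
2      618  garage   fail        74      5
3      803  garage   fail        82      5
4      573  garage     ok        22      5
7      829     lab   fail        51      1
group by status, mean of drift:
status
fail    3.0
ok      5.0
Name: drift, dtype: float64
reset_index():
  status  drift
0   fail    3.0
1     ok    5.0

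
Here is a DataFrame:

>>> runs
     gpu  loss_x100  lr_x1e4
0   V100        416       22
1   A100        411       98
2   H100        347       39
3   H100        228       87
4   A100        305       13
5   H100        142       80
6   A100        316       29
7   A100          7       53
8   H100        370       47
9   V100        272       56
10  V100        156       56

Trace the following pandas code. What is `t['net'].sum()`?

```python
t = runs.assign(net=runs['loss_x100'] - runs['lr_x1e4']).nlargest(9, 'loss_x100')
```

2374

add column net = runs['loss_x100'] - runs['lr_x1e4']:
     gpu  loss_x100  lr_x1e4  net
0   V100        416       22  394
1   A100        411       98  313
2   H100        347       39  308
3   H100        228       87  141
4   A100        305       13  292
5   H100        142       80   62
6   A100        316       29  287
7   A100          7       53  -46
8   H100        370       47  323
9   V100        272       56  216
10  V100        156       56  100
take 9 rows with largest loss_x100:
     gpu  loss_x100  lr_x1e4  net
0   V100        416       22  394
1   A100        411       98  313
8   H100        370       47  323
2   H100        347       39  308
6   A100        316       29  287
4   A100        305       13  292
9   V100        272       56  216
3   H100        228       87  141
10  V100        156       56  100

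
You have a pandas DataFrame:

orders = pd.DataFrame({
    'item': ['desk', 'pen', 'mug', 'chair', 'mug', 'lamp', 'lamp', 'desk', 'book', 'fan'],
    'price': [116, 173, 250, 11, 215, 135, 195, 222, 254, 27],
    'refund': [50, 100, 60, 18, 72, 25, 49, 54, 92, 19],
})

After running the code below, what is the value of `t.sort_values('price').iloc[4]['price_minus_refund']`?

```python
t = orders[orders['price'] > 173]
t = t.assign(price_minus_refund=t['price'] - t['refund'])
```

162

filter rows where price > 173:
   item  price  refund
2   mug    250      60
4   mug    215      72
6  lamp    195      49
7  desk    222      54
8  book    254      92
add column price_minus_refund = t['price'] - t['refund']:
   item  price  refund  price_minus_refund
2   mug    250      60                 190
4   mug    215      72                 143
6  lamp    195      49                 146
7  desk    222      54                 168
8  book    254      92                 162
sort by price:
   item  price  refund  price_minus_refund
6  lamp    195      49                 146
4   mug    215      72                 143
7  desk    222      54                 168
2   mug    250      60                 190
8  book    254      92                 162
The value at position 4, column 'price_minus_refund' is 162.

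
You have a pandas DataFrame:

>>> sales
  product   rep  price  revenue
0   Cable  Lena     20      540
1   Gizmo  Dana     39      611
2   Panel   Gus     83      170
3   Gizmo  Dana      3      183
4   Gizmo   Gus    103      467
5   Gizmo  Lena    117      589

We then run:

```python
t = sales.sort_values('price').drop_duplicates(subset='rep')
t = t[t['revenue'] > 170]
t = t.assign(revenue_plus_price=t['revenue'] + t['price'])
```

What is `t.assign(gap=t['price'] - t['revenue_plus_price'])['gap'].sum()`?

sort by price:
  product   rep  price  revenue
3   Gizmo  Dana      3      183
0   Cable  Lena     20      540
1   Gizmo  Dana     39      611
2   Panel   Gus     83      170
4   Gizmo   Gus    103      467
5   Gizmo  Lena    117      589
drop duplicate rep (keep=first):
  product   rep  price  revenue
3   Gizmo  Dana      3      183
0   Cable  Lena     20      540
2   Panel   Gus     83      170
filter rows where revenue > 170:
  product   rep  price  revenue
3   Gizmo  Dana      3      183
0   Cable  Lena     20      540
add column revenue_plus_price = t['revenue'] + t['price']:
  product   rep  price  revenue  revenue_plus_price
3   Gizmo  Dana      3      183                 186
0   Cable  Lena     20      540                 560
add column gap = t['price'] - t['revenue_plus_price']:
  product   rep  price  revenue  revenue_plus_price  gap
3   Gizmo  Dana      3      183                 186 -183
0   Cable  Lena     20      540                 560 -540
So sum() = -723.

-723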